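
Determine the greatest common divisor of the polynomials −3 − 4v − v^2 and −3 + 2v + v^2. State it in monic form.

3 + v

By polynomial division,
  −v^2 − 4v − 3 = (−1)(v^2 + 2v − 3) + (−2v − 6)
  v^2 + 2v − 3 = (−(1/2)v + 1/2)(−2v − 6) + (0)
Last nonzero remainder: −2v − 6. Dividing through by −2 gives the monic gcd v + 3.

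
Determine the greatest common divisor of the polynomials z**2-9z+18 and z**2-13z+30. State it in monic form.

Repeated division with remainder:
  z**2-9z+18 = (z**2-13z+30) + (4z-12)
  z**2-13z+30 = ((1/4)z-5/2)(4z-12) + (0)
Last nonzero remainder: 4z-12. Dividing through by 4 gives the monic gcd z-3.

z-3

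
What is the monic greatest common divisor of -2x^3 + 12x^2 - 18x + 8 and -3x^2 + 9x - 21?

By polynomial division,
  -2x^3 + 12x^2 - 18x + 8 = ((2/3)x - 2)(-3x^2 + 9x - 21) + (14x - 34)
  -3x^2 + 9x - 21 = (-(3/14)x + 6/49)(14x - 34) + (-825/49)
  14x - 34 = (-(686/825)x + 1666/825)(-825/49) + (0)
The last nonzero remainder is the constant -825/49, so the polynomials are coprime and gcd = 1.

1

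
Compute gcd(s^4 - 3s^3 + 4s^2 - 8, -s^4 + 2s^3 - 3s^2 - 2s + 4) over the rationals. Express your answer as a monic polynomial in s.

s^3 - s^2 + 2s + 4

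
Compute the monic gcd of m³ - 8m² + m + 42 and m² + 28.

By polynomial division,
  m³ - 8m² + m + 42 = (m - 8)(m² + 28) + (-27m + 266)
  m² + 28 = (-(1/27)m - 266/729)(-27m + 266) + (91168/729)
  -27m + 266 = (-(19683/91168)m + 13851/6512)(91168/729) + (0)
The last nonzero remainder is the constant 91168/729, so the polynomials are coprime and gcd = 1.

1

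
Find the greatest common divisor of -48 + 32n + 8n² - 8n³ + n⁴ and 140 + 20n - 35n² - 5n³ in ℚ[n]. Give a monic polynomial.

Repeated division with remainder:
  n⁴ - 8n³ + 8n² + 32n - 48 = (-(1/5)n + 3)(-5n³ - 35n² + 20n + 140) + (117n² - 468)
  -5n³ - 35n² + 20n + 140 = (-(5/117)n - 35/117)(117n² - 468) + (0)
Last nonzero remainder: 117n² - 468. Dividing through by 117 gives the monic gcd n² - 4.

-4 + n²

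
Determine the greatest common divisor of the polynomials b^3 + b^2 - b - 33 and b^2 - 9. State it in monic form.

Euclidean algorithm in ℚ[b]:
  b^3 + b^2 - b - 33 = (b + 1)(b^2 - 9) + (8b - 24)
  b^2 - 9 = ((1/8)b + 3/8)(8b - 24) + (0)
Last nonzero remainder: 8b - 24. Dividing through by 8 gives the monic gcd b - 3.

b - 3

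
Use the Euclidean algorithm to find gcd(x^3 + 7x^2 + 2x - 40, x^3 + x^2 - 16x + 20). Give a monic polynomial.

x^2 + 3x - 10

Euclidean algorithm in ℚ[x]:
  x^3 + 7x^2 + 2x - 40 = (x^3 + x^2 - 16x + 20) + (6x^2 + 18x - 60)
  x^3 + x^2 - 16x + 20 = ((1/6)x - 1/3)(6x^2 + 18x - 60) + (0)
Last nonzero remainder: 6x^2 + 18x - 60. Dividing through by 6 gives the monic gcd x^2 + 3x - 10.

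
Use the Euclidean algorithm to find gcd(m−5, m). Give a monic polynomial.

1

Euclidean algorithm in ℚ[m]:
  m−5 = (m) + (−5)
  m = (−(1/5)m)(−5) + (0)
The last nonzero remainder is the constant −5, so the polynomials are coprime and gcd = 1.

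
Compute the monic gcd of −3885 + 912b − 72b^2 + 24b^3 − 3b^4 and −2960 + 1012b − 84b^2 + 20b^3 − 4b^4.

−185 + 17b − b^2 + b^3

By polynomial division,
  −3b^4 + 24b^3 − 72b^2 + 912b − 3885 = (3/4)(−4b^4 + 20b^3 − 84b^2 + 1012b − 2960) + (9b^3 − 9b^2 + 153b − 1665)
  −4b^4 + 20b^3 − 84b^2 + 1012b − 2960 = (−(4/9)b + 16/9)(9b^3 − 9b^2 + 153b − 1665) + (0)
Last nonzero remainder: 9b^3 − 9b^2 + 153b − 1665. Dividing through by 9 gives the monic gcd b^3 − b^2 + 17b − 185.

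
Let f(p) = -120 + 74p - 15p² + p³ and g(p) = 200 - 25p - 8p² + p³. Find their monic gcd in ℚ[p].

-5 + p

Euclidean algorithm in ℚ[p]:
  p³ - 15p² + 74p - 120 = (p³ - 8p² - 25p + 200) + (-7p² + 99p - 320)
  p³ - 8p² - 25p + 200 = (-(1/7)p - 43/49)(-7p² + 99p - 320) + ((792/49)p - 3960/49)
  -7p² + 99p - 320 = (-(343/792)p + 392/99)((792/49)p - 3960/49) + (0)
Last nonzero remainder: (792/49)p - 3960/49. Dividing through by 792/49 gives the monic gcd p - 5.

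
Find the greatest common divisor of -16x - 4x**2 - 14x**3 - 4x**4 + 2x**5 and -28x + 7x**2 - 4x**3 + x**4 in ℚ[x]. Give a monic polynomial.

-4x + x**2

Euclidean algorithm in ℚ[x]:
  2x**5 - 4x**4 - 14x**3 - 4x**2 - 16x = (2x + 4)(x**4 - 4x**3 + 7x**2 - 28x) + (-12x**3 + 24x**2 + 96x)
  x**4 - 4x**3 + 7x**2 - 28x = (-(1/12)x + 1/6)(-12x**3 + 24x**2 + 96x) + (11x**2 - 44x)
  -12x**3 + 24x**2 + 96x = (-(12/11)x - 24/11)(11x**2 - 44x) + (0)
Last nonzero remainder: 11x**2 - 44x. Dividing through by 11 gives the monic gcd x**2 - 4x.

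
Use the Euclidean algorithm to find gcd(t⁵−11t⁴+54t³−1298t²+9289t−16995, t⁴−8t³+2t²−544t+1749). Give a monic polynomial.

t²−14t+33

Euclidean algorithm in ℚ[t]:
  t⁵−11t⁴+54t³−1298t²+9289t−16995 = (t−3)(t⁴−8t³+2t²−544t+1749) + (28t³−748t²+5908t−11748)
  t⁴−8t³+2t²−544t+1749 = ((1/28)t+131/196)(28t³−748t²+5908t−11748) + ((14256/49)t²−(28512/7)t+470448/49)
  28t³−748t²+5908t−11748 = ((343/3564)t−4361/3564)((14256/49)t²−(28512/7)t+470448/49) + (0)
Last nonzero remainder: (14256/49)t²−(28512/7)t+470448/49. Dividing through by 14256/49 gives the monic gcd t²−14t+33.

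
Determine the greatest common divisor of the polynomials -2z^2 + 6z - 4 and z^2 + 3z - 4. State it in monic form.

Apply the Euclidean algorithm:
  -2z^2 + 6z - 4 = (-2)(z^2 + 3z - 4) + (12z - 12)
  z^2 + 3z - 4 = ((1/12)z + 1/3)(12z - 12) + (0)
Last nonzero remainder: 12z - 12. Dividing through by 12 gives the monic gcd z - 1.

z - 1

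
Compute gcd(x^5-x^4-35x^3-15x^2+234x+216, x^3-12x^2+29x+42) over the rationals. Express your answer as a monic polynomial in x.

Repeated division with remainder:
  x^5-x^4-35x^3-15x^2+234x+216 = (x^2+11x+68)(x^3-12x^2+29x+42) + (440x^2-2200x-2640)
  x^3-12x^2+29x+42 = ((1/440)x-7/440)(440x^2-2200x-2640) + (0)
Last nonzero remainder: 440x^2-2200x-2640. Dividing through by 440 gives the monic gcd x^2-5x-6.

x^2-5x-6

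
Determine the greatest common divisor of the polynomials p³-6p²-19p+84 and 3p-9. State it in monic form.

p-3

Apply the Euclidean algorithm:
  p³-6p²-19p+84 = ((1/3)p²-p-28/3)(3p-9) + (0)
Last nonzero remainder: 3p-9. Dividing through by 3 gives the monic gcd p-3.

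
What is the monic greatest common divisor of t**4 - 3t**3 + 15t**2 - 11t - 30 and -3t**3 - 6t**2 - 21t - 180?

t**2 - 2t + 15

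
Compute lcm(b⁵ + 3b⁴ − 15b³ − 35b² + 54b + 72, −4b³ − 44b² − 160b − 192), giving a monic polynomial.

b⁶ + 7b⁵ − 3b⁴ − 95b³ − 86b² + 288b + 288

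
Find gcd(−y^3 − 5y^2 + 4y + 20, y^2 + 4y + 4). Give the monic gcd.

y + 2

By polynomial division,
  −y^3 − 5y^2 + 4y + 20 = (−y − 1)(y^2 + 4y + 4) + (12y + 24)
  y^2 + 4y + 4 = ((1/12)y + 1/6)(12y + 24) + (0)
Last nonzero remainder: 12y + 24. Dividing through by 12 gives the monic gcd y + 2.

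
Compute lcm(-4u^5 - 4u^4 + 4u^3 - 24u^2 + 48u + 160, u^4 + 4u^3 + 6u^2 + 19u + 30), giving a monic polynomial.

Euclidean algorithm in ℚ[u]:
  -4u^5 - 4u^4 + 4u^3 - 24u^2 + 48u + 160 = (-4u + 12)(u^4 + 4u^3 + 6u^2 + 19u + 30) + (-20u^3 - 20u^2 - 60u - 200)
  u^4 + 4u^3 + 6u^2 + 19u + 30 = (-(1/20)u - 3/20)(-20u^3 - 20u^2 - 60u - 200) + (0)
Last nonzero remainder: -20u^3 - 20u^2 - 60u - 200. Dividing through by -20 gives the monic gcd u^3 + u^2 + 3u + 10.
Then lcm(f, g) = f·g / gcd(f, g); expanding and making the result monic gives the answer.

u^6 + 4u^5 + 2u^4 + 3u^3 + 6u^2 - 76u - 120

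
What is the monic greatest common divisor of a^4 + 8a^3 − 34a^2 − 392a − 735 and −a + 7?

a − 7

Repeated division with remainder:
  a^4 + 8a^3 − 34a^2 − 392a − 735 = (−a^3 − 15a^2 − 71a − 105)(−a + 7) + (0)
Last nonzero remainder: −a + 7. Dividing through by −1 gives the monic gcd a − 7.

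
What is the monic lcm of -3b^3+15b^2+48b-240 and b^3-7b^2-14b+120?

b^4-11b^3+14b^2+176b-480

Apply the Euclidean algorithm:
  -3b^3+15b^2+48b-240 = (-3)(b^3-7b^2-14b+120) + (-6b^2+6b+120)
  b^3-7b^2-14b+120 = (-(1/6)b+1)(-6b^2+6b+120) + (0)
Last nonzero remainder: -6b^2+6b+120. Dividing through by -6 gives the monic gcd b^2-b-20.
Then lcm(f, g) = f·g / gcd(f, g); expanding and making the result monic gives the answer.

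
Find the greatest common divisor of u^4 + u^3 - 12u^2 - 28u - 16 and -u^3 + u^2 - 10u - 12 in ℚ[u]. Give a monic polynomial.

By polynomial division,
  u^4 + u^3 - 12u^2 - 28u - 16 = (-u - 2)(-u^3 + u^2 - 10u - 12) + (-20u^2 - 60u - 40)
  -u^3 + u^2 - 10u - 12 = ((1/20)u - 1/5)(-20u^2 - 60u - 40) + (-20u - 20)
  -20u^2 - 60u - 40 = (u + 2)(-20u - 20) + (0)
Last nonzero remainder: -20u - 20. Dividing through by -20 gives the monic gcd u + 1.

u + 1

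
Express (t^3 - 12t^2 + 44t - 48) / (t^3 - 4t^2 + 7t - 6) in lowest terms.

(t^2 - 10t + 24)/(t^2 - 2t + 3)

Euclidean algorithm in ℚ[t]:
  t^3 - 12t^2 + 44t - 48 = (t^3 - 4t^2 + 7t - 6) + (-8t^2 + 37t - 42)
  t^3 - 4t^2 + 7t - 6 = (-(1/8)t - 5/64)(-8t^2 + 37t - 42) + ((297/64)t - 297/32)
  -8t^2 + 37t - 42 = (-(512/297)t + 448/99)((297/64)t - 297/32) + (0)
Last nonzero remainder: (297/64)t - 297/32. Dividing through by 297/64 gives the monic gcd t - 2.
Cancel t - 2 from numerator and denominator to get the reduced form.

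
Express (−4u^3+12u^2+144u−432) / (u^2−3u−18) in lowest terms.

Repeated division with remainder:
  −4u^3+12u^2+144u−432 = (−4u)(u^2−3u−18) + (72u−432)
  u^2−3u−18 = ((1/72)u+1/24)(72u−432) + (0)
Last nonzero remainder: 72u−432. Dividing through by 72 gives the monic gcd u−6.
Cancel u−6 from numerator and denominator to get the reduced form.

(−4u^2−12u+72)/(u+3)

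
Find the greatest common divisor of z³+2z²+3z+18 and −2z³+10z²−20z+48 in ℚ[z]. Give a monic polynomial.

z²−z+6

By polynomial division,
  z³+2z²+3z+18 = (−1/2)(−2z³+10z²−20z+48) + (7z²−7z+42)
  −2z³+10z²−20z+48 = (−(2/7)z+8/7)(7z²−7z+42) + (0)
Last nonzero remainder: 7z²−7z+42. Dividing through by 7 gives the monic gcd z²−z+6.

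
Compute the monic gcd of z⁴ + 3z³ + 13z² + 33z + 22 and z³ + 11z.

Repeated division with remainder:
  z⁴ + 3z³ + 13z² + 33z + 22 = (z + 3)(z³ + 11z) + (2z² + 22)
  z³ + 11z = ((1/2)z)(2z² + 22) + (0)
Last nonzero remainder: 2z² + 22. Dividing through by 2 gives the monic gcd z² + 11.

z² + 11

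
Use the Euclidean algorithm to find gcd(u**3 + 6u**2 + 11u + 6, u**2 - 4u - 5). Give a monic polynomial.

By polynomial division,
  u**3 + 6u**2 + 11u + 6 = (u + 10)(u**2 - 4u - 5) + (56u + 56)
  u**2 - 4u - 5 = ((1/56)u - 5/56)(56u + 56) + (0)
Last nonzero remainder: 56u + 56. Dividing through by 56 gives the monic gcd u + 1.

u + 1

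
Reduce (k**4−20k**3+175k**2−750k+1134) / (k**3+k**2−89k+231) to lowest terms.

(k**2−10k+54)/(k+11)

By polynomial division,
  k**4−20k**3+175k**2−750k+1134 = (k−21)(k**3+k**2−89k+231) + (285k**2−2850k+5985)
  k**3+k**2−89k+231 = ((1/285)k+11/285)(285k**2−2850k+5985) + (0)
Last nonzero remainder: 285k**2−2850k+5985. Dividing through by 285 gives the monic gcd k**2−10k+21.
Cancel k**2−10k+21 from numerator and denominator to get the reduced form.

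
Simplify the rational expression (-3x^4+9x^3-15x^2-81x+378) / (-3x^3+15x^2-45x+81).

Euclidean algorithm in ℚ[x]:
  -3x^4+9x^3-15x^2-81x+378 = (x+2)(-3x^3+15x^2-45x+81) + (-72x+216)
  -3x^3+15x^2-45x+81 = ((1/24)x^2-(1/12)x+3/8)(-72x+216) + (0)
Last nonzero remainder: -72x+216. Dividing through by -72 gives the monic gcd x-3.
Cancel x-3 from numerator and denominator to get the reduced form.

(x^3+5x+42)/(x^2-2x+9)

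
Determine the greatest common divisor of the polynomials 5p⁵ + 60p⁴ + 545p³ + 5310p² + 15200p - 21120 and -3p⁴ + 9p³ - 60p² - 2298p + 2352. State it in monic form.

p² + 7p - 8

Euclidean algorithm in ℚ[p]:
  5p⁵ + 60p⁴ + 545p³ + 5310p² + 15200p - 21120 = (-(5/3)p - 25)(-3p⁴ + 9p³ - 60p² - 2298p + 2352) + (670p³ - 20p² - 38330p + 37680)
  -3p⁴ + 9p³ - 60p² - 2298p + 2352 = (-(3/670)p + 597/44890)(670p³ - 20p² - 38330p + 37680) + (-(1038579/4489)p² - (7270053/4489)p + 8308632/4489)
  670p³ - 20p² - 38330p + 37680 = (-(3007630/1038579)p + 7047730/346193)(-(1038579/4489)p² - (7270053/4489)p + 8308632/4489) + (0)
Last nonzero remainder: -(1038579/4489)p² - (7270053/4489)p + 8308632/4489. Dividing through by -1038579/4489 gives the monic gcd p² + 7p - 8.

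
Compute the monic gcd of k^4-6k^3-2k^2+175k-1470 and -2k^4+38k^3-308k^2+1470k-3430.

k^3-12k^2+70k-245

Repeated division with remainder:
  k^4-6k^3-2k^2+175k-1470 = (-1/2)(-2k^4+38k^3-308k^2+1470k-3430) + (13k^3-156k^2+910k-3185)
  -2k^4+38k^3-308k^2+1470k-3430 = (-(2/13)k+14/13)(13k^3-156k^2+910k-3185) + (0)
Last nonzero remainder: 13k^3-156k^2+910k-3185. Dividing through by 13 gives the monic gcd k^3-12k^2+70k-245.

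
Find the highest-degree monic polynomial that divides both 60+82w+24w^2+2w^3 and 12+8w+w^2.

Euclidean algorithm in ℚ[w]:
  2w^3+24w^2+82w+60 = (2w+8)(w^2+8w+12) + (−6w−36)
  w^2+8w+12 = (−(1/6)w−1/3)(−6w−36) + (0)
Last nonzero remainder: −6w−36. Dividing through by −6 gives the monic gcd w+6.

6+w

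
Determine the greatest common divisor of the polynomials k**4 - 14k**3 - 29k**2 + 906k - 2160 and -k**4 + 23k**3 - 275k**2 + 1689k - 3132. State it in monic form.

k**2 - 12k + 27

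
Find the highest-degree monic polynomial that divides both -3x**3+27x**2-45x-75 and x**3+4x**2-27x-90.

x-5

Repeated division with remainder:
  -3x**3+27x**2-45x-75 = (-3)(x**3+4x**2-27x-90) + (39x**2-126x-345)
  x**3+4x**2-27x-90 = ((1/39)x+94/507)(39x**2-126x-345) + ((880/169)x-4400/169)
  39x**2-126x-345 = ((6591/880)x+11661/880)((880/169)x-4400/169) + (0)
Last nonzero remainder: (880/169)x-4400/169. Dividing through by 880/169 gives the monic gcd x-5.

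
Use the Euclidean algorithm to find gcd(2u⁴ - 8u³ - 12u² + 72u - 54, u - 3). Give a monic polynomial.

Apply the Euclidean algorithm:
  2u⁴ - 8u³ - 12u² + 72u - 54 = (2u³ - 2u² - 18u + 18)(u - 3) + (0)
The last nonzero remainder u - 3 is already monic.

u - 3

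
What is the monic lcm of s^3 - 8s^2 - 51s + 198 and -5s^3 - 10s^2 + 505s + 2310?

Euclidean algorithm in ℚ[s]:
  s^3 - 8s^2 - 51s + 198 = (-1/5)(-5s^3 - 10s^2 + 505s + 2310) + (-10s^2 + 50s + 660)
  -5s^3 - 10s^2 + 505s + 2310 = ((1/2)s + 7/2)(-10s^2 + 50s + 660) + (0)
Last nonzero remainder: -10s^2 + 50s + 660. Dividing through by -10 gives the monic gcd s^2 - 5s - 66.
Then lcm(f, g) = f·g / gcd(f, g); expanding and making the result monic gives the answer.

s^4 - s^3 - 107s^2 - 159s + 1386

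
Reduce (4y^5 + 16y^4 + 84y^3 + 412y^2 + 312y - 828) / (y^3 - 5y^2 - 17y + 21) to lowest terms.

(4y^3 + 8y^2 + 80y + 276)/(y - 7)

Repeated division with remainder:
  4y^5 + 16y^4 + 84y^3 + 412y^2 + 312y - 828 = (4y^2 + 36y + 332)(y^3 - 5y^2 - 17y + 21) + (2600y^2 + 5200y - 7800)
  y^3 - 5y^2 - 17y + 21 = ((1/2600)y - 7/2600)(2600y^2 + 5200y - 7800) + (0)
Last nonzero remainder: 2600y^2 + 5200y - 7800. Dividing through by 2600 gives the monic gcd y^2 + 2y - 3.
Cancel y^2 + 2y - 3 from numerator and denominator to get the reduced form.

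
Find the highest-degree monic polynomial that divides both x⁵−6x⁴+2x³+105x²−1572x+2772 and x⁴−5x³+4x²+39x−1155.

By polynomial division,
  x⁵−6x⁴+2x³+105x²−1572x+2772 = (x−1)(x⁴−5x³+4x²+39x−1155) + (−7x³+70x²−378x+1617)
  x⁴−5x³+4x²+39x−1155 = (−(1/7)x−5/7)(−7x³+70x²−378x+1617) + (0)
Last nonzero remainder: −7x³+70x²−378x+1617. Dividing through by −7 gives the monic gcd x³−10x²+54x−231.

x³−10x²+54x−231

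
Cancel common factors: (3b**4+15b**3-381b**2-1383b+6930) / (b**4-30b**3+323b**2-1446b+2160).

(3b**2+54b+231)/(b**2-17b+72)

Apply the Euclidean algorithm:
  3b**4+15b**3-381b**2-1383b+6930 = (3)(b**4-30b**3+323b**2-1446b+2160) + (105b**3-1350b**2+2955b+450)
  b**4-30b**3+323b**2-1446b+2160 = ((1/105)b-8/49)(105b**3-1350b**2+2955b+450) + ((3648/49)b**2-(47424/49)b+109440/49)
  105b**3-1350b**2+2955b+450 = ((1715/1216)b+245/1216)((3648/49)b**2-(47424/49)b+109440/49) + (0)
Last nonzero remainder: (3648/49)b**2-(47424/49)b+109440/49. Dividing through by 3648/49 gives the monic gcd b**2-13b+30.
Cancel b**2-13b+30 from numerator and denominator to get the reduced form.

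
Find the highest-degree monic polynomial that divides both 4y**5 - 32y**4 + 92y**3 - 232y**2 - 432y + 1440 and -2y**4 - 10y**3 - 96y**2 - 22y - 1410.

Euclidean algorithm in ℚ[y]:
  4y**5 - 32y**4 + 92y**3 - 232y**2 - 432y + 1440 = (-2y + 26)(-2y**4 - 10y**3 - 96y**2 - 22y - 1410) + (160y**3 + 2220y**2 - 2680y + 38100)
  -2y**4 - 10y**3 - 96y**2 - 22y - 1410 = (-(1/80)y + 71/640)(160y**3 + 2220y**2 - 2680y + 38100) + (-(12025/32)y**2 + (12025/16)y - 180375/32)
  160y**3 + 2220y**2 - 2680y + 38100 = (-(1024/2405)y - 16256/2405)(-(12025/32)y**2 + (12025/16)y - 180375/32) + (0)
Last nonzero remainder: -(12025/32)y**2 + (12025/16)y - 180375/32. Dividing through by -12025/32 gives the monic gcd y**2 - 2y + 15.

y**2 - 2y + 15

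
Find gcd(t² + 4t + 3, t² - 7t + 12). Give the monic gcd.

1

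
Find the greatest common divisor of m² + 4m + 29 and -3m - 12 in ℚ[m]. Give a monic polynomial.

1

Repeated division with remainder:
  m² + 4m + 29 = (-(1/3)m)(-3m - 12) + (29)
  -3m - 12 = (-(3/29)m - 12/29)(29) + (0)
The last nonzero remainder is the constant 29, so the polynomials are coprime and gcd = 1.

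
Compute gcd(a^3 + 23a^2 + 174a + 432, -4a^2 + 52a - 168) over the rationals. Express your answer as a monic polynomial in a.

1

Euclidean algorithm in ℚ[a]:
  a^3 + 23a^2 + 174a + 432 = (-(1/4)a - 9)(-4a^2 + 52a - 168) + (600a - 1080)
  -4a^2 + 52a - 168 = (-(1/150)a + 28/375)(600a - 1080) + (-2184/25)
  600a - 1080 = (-(625/91)a + 1125/91)(-2184/25) + (0)
The last nonzero remainder is the constant -2184/25, so the polynomials are coprime and gcd = 1.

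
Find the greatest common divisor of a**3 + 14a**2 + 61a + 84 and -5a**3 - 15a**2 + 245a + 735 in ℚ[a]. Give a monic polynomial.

Euclidean algorithm in ℚ[a]:
  a**3 + 14a**2 + 61a + 84 = (-1/5)(-5a**3 - 15a**2 + 245a + 735) + (11a**2 + 110a + 231)
  -5a**3 - 15a**2 + 245a + 735 = (-(5/11)a + 35/11)(11a**2 + 110a + 231) + (0)
Last nonzero remainder: 11a**2 + 110a + 231. Dividing through by 11 gives the monic gcd a**2 + 10a + 21.

a**2 + 10a + 21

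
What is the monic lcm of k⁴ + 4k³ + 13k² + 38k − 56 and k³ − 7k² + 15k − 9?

Euclidean algorithm in ℚ[k]:
  k⁴ + 4k³ + 13k² + 38k − 56 = (k + 11)(k³ − 7k² + 15k − 9) + (75k² − 118k + 43)
  k³ − 7k² + 15k − 9 = ((1/75)k − 407/5625)(75k² − 118k + 43) + ((33124/5625)k − 33124/5625)
  75k² − 118k + 43 = ((421875/33124)k − 241875/33124)((33124/5625)k − 33124/5625) + (0)
Last nonzero remainder: (33124/5625)k − 33124/5625. Dividing through by 33124/5625 gives the monic gcd k − 1.
Then lcm(f, g) = f·g / gcd(f, g); expanding and making the result monic gives the answer.

k⁶ − 2k⁵ − 2k⁴ − 4k³ − 167k² + 678k − 504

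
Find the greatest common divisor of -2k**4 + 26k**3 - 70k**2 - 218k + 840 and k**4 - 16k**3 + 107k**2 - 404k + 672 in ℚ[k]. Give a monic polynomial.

k**2 - 11k + 28

Repeated division with remainder:
  -2k**4 + 26k**3 - 70k**2 - 218k + 840 = (-2)(k**4 - 16k**3 + 107k**2 - 404k + 672) + (-6k**3 + 144k**2 - 1026k + 2184)
  k**4 - 16k**3 + 107k**2 - 404k + 672 = (-(1/6)k - 4/3)(-6k**3 + 144k**2 - 1026k + 2184) + (128k**2 - 1408k + 3584)
  -6k**3 + 144k**2 - 1026k + 2184 = (-(3/64)k + 39/64)(128k**2 - 1408k + 3584) + (0)
Last nonzero remainder: 128k**2 - 1408k + 3584. Dividing through by 128 gives the monic gcd k**2 - 11k + 28.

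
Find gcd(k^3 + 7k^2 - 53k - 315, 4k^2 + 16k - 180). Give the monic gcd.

k + 9

Repeated division with remainder:
  k^3 + 7k^2 - 53k - 315 = ((1/4)k + 3/4)(4k^2 + 16k - 180) + (-20k - 180)
  4k^2 + 16k - 180 = (-(1/5)k + 1)(-20k - 180) + (0)
Last nonzero remainder: -20k - 180. Dividing through by -20 gives the monic gcd k + 9.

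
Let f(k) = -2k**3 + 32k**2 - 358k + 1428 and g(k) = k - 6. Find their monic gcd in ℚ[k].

Euclidean algorithm in ℚ[k]:
  -2k**3 + 32k**2 - 358k + 1428 = (-2k**2 + 20k - 238)(k - 6) + (0)
The last nonzero remainder k - 6 is already monic.

k - 6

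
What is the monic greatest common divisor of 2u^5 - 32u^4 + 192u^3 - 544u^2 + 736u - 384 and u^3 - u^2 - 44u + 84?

u^2 - 8u + 12

Repeated division with remainder:
  2u^5 - 32u^4 + 192u^3 - 544u^2 + 736u - 384 = (2u^2 - 30u + 250)(u^3 - u^2 - 44u + 84) + (-1782u^2 + 14256u - 21384)
  u^3 - u^2 - 44u + 84 = (-(1/1782)u - 7/1782)(-1782u^2 + 14256u - 21384) + (0)
Last nonzero remainder: -1782u^2 + 14256u - 21384. Dividing through by -1782 gives the monic gcd u^2 - 8u + 12.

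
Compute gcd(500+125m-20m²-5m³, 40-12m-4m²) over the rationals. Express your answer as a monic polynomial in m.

5+m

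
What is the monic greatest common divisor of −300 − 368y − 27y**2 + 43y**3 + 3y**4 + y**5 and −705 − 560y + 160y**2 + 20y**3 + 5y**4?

−3 − 2y + y**2

By polynomial division,
  y**5 + 3y**4 + 43y**3 − 27y**2 − 368y − 300 = ((1/5)y − 1/5)(5y**4 + 20y**3 + 160y**2 − 560y − 705) + (15y**3 + 117y**2 − 339y − 441)
  5y**4 + 20y**3 + 160y**2 − 560y − 705 = ((1/3)y − 19/15)(15y**3 + 117y**2 − 339y − 441) + ((2106/5)y**2 − (4212/5)y − 6318/5)
  15y**3 + 117y**2 − 339y − 441 = ((25/702)y + 245/702)((2106/5)y**2 − (4212/5)y − 6318/5) + (0)
Last nonzero remainder: (2106/5)y**2 − (4212/5)y − 6318/5. Dividing through by 2106/5 gives the monic gcd y**2 − 2y − 3.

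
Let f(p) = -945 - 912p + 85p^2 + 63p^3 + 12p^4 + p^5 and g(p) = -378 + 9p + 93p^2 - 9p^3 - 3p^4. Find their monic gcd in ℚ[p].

Euclidean algorithm in ℚ[p]:
  p^5 + 12p^4 + 63p^3 + 85p^2 - 912p - 945 = (-(1/3)p - 3)(-3p^4 - 9p^3 + 93p^2 + 9p - 378) + (67p^3 + 367p^2 - 1011p - 2079)
  -3p^4 - 9p^3 + 93p^2 + 9p - 378 = (-(3/67)p + 498/4489)(67p^3 + 367p^2 - 1011p - 2079) + ((31500/4489)p^2 + (126000/4489)p - 661500/4489)
  67p^3 + 367p^2 - 1011p - 2079 = ((300763/31500)p + 49379/3500)((31500/4489)p^2 + (126000/4489)p - 661500/4489) + (0)
Last nonzero remainder: (31500/4489)p^2 + (126000/4489)p - 661500/4489. Dividing through by 31500/4489 gives the monic gcd p^2 + 4p - 21.

-21 + 4p + p^2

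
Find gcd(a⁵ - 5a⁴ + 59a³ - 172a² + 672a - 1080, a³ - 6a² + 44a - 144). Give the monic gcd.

a² - 2a + 36

By polynomial division,
  a⁵ - 5a⁴ + 59a³ - 172a² + 672a - 1080 = (a² + a + 21)(a³ - 6a² + 44a - 144) + (54a² - 108a + 1944)
  a³ - 6a² + 44a - 144 = ((1/54)a - 2/27)(54a² - 108a + 1944) + (0)
Last nonzero remainder: 54a² - 108a + 1944. Dividing through by 54 gives the monic gcd a² - 2a + 36.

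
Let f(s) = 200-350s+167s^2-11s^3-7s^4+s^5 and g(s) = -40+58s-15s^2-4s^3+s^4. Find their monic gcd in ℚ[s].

-10+17s-8s^2+s^3

Repeated division with remainder:
  s^5-7s^4-11s^3+167s^2-350s+200 = (s-3)(s^4-4s^3-15s^2+58s-40) + (-8s^3+64s^2-136s+80)
  s^4-4s^3-15s^2+58s-40 = (-(1/8)s-1/2)(-8s^3+64s^2-136s+80) + (0)
Last nonzero remainder: -8s^3+64s^2-136s+80. Dividing through by -8 gives the monic gcd s^3-8s^2+17s-10.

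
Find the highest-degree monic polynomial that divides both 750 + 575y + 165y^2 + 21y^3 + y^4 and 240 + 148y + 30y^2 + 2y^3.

30 + 11y + y^2

Repeated division with remainder:
  y^4 + 21y^3 + 165y^2 + 575y + 750 = ((1/2)y + 3)(2y^3 + 30y^2 + 148y + 240) + (y^2 + 11y + 30)
  2y^3 + 30y^2 + 148y + 240 = (2y + 8)(y^2 + 11y + 30) + (0)
The last nonzero remainder y^2 + 11y + 30 is already monic.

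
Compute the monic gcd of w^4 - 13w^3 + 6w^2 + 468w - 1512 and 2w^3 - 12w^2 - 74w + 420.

By polynomial division,
  w^4 - 13w^3 + 6w^2 + 468w - 1512 = ((1/2)w - 7/2)(2w^3 - 12w^2 - 74w + 420) + (w^2 - w - 42)
  2w^3 - 12w^2 - 74w + 420 = (2w - 10)(w^2 - w - 42) + (0)
The last nonzero remainder w^2 - w - 42 is already monic.

w^2 - w - 42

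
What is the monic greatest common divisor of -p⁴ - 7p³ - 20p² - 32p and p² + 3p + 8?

Euclidean algorithm in ℚ[p]:
  -p⁴ - 7p³ - 20p² - 32p = (-p² - 4p)(p² + 3p + 8) + (0)
The last nonzero remainder p² + 3p + 8 is already monic.

p² + 3p + 8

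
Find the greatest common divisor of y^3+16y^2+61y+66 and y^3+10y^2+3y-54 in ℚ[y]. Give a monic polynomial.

y+3

Euclidean algorithm in ℚ[y]:
  y^3+16y^2+61y+66 = (y^3+10y^2+3y-54) + (6y^2+58y+120)
  y^3+10y^2+3y-54 = ((1/6)y+1/18)(6y^2+58y+120) + (-(182/9)y-182/3)
  6y^2+58y+120 = (-(27/91)y-180/91)(-(182/9)y-182/3) + (0)
Last nonzero remainder: -(182/9)y-182/3. Dividing through by -182/9 gives the monic gcd y+3.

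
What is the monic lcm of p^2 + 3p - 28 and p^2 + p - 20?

Euclidean algorithm in ℚ[p]:
  p^2 + 3p - 28 = (p^2 + p - 20) + (2p - 8)
  p^2 + p - 20 = ((1/2)p + 5/2)(2p - 8) + (0)
Last nonzero remainder: 2p - 8. Dividing through by 2 gives the monic gcd p - 4.
Then lcm(f, g) = f·g / gcd(f, g); expanding and making the result monic gives the answer.

p^3 + 8p^2 - 13p - 140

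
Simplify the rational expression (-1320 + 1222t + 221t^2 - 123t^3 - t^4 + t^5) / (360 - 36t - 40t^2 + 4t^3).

Apply the Euclidean algorithm:
  t^5 - t^4 - 123t^3 + 221t^2 + 1222t - 1320 = ((1/4)t^2 + (9/4)t - 6)(4t^3 - 40t^2 - 36t + 360) + (-28t^2 + 196t + 840)
  4t^3 - 40t^2 - 36t + 360 = (-(1/7)t + 3/7)(-28t^2 + 196t + 840) + (0)
Last nonzero remainder: -28t^2 + 196t + 840. Dividing through by -28 gives the monic gcd t^2 - 7t - 30.
Cancel t^2 - 7t - 30 from numerator and denominator to get the reduced form.

(44 - 51t + 6t^2 + t^3)/(-12 + 4t)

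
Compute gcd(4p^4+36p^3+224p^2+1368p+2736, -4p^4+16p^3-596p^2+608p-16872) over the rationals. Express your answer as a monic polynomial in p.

Repeated division with remainder:
  4p^4+36p^3+224p^2+1368p+2736 = (-1)(-4p^4+16p^3-596p^2+608p-16872) + (52p^3-372p^2+1976p-14136)
  -4p^4+16p^3-596p^2+608p-16872 = (-(1/13)p-41/169)(52p^3-372p^2+1976p-14136) + (-(90288/169)p^2-3430944/169)
  52p^3-372p^2+1976p-14136 = (-(2197/22572)p+5239/7524)(-(90288/169)p^2-3430944/169) + (0)
Last nonzero remainder: -(90288/169)p^2-3430944/169. Dividing through by -90288/169 gives the monic gcd p^2+38.

p^2+38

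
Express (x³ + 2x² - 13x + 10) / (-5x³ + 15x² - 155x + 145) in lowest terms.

(-x² - 3x + 10)/(5x² - 10x + 145)

By polynomial division,
  x³ + 2x² - 13x + 10 = (-1/5)(-5x³ + 15x² - 155x + 145) + (5x² - 44x + 39)
  -5x³ + 15x² - 155x + 145 = (-x - 29/5)(5x² - 44x + 39) + (-(1856/5)x + 1856/5)
  5x² - 44x + 39 = (-(25/1856)x + 195/1856)(-(1856/5)x + 1856/5) + (0)
Last nonzero remainder: -(1856/5)x + 1856/5. Dividing through by -1856/5 gives the monic gcd x - 1.
Cancel x - 1 from numerator and denominator to get the reduced form.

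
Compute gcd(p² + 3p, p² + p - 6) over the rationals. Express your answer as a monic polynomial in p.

Euclidean algorithm in ℚ[p]:
  p² + 3p = (p² + p - 6) + (2p + 6)
  p² + p - 6 = ((1/2)p - 1)(2p + 6) + (0)
Last nonzero remainder: 2p + 6. Dividing through by 2 gives the monic gcd p + 3.

p + 3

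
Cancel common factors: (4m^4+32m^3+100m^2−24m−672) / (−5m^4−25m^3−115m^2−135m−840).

(−4m^2−8m+32)/(5m^2−5m+40)

Apply the Euclidean algorithm:
  4m^4+32m^3+100m^2−24m−672 = (−4/5)(−5m^4−25m^3−115m^2−135m−840) + (12m^3+8m^2−132m−1344)
  −5m^4−25m^3−115m^2−135m−840 = (−(5/12)m−65/36)(12m^3+8m^2−132m−1344) + (−(1400/9)m^2−(2800/3)m−9800/3)
  12m^3+8m^2−132m−1344 = (−(27/350)m+72/175)(−(1400/9)m^2−(2800/3)m−9800/3) + (0)
Last nonzero remainder: −(1400/9)m^2−(2800/3)m−9800/3. Dividing through by −1400/9 gives the monic gcd m^2+6m+21.
Cancel m^2+6m+21 from numerator and denominator to get the reduced form.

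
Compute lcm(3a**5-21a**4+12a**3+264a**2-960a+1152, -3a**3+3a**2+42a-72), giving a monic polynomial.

a**6-9a**5+18a**4+80a**3-496a**2+1024a-768

Repeated division with remainder:
  3a**5-21a**4+12a**3+264a**2-960a+1152 = (-a**2+6a-12)(-3a**3+3a**2+42a-72) + (-24a**2-24a+288)
  -3a**3+3a**2+42a-72 = ((1/8)a-1/4)(-24a**2-24a+288) + (0)
Last nonzero remainder: -24a**2-24a+288. Dividing through by -24 gives the monic gcd a**2+a-12.
Then lcm(f, g) = f·g / gcd(f, g); expanding and making the result monic gives the answer.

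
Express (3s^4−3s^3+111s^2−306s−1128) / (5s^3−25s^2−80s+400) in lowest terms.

(3s^3+9s^2+147s+282)/(5s^2−5s−100)

Apply the Euclidean algorithm:
  3s^4−3s^3+111s^2−306s−1128 = ((3/5)s+12/5)(5s^3−25s^2−80s+400) + (219s^2−354s−2088)
  5s^3−25s^2−80s+400 = ((5/219)s−1235/15987)(219s^2−354s−2088) + (−(318010/5329)s+1272040/5329)
  219s^2−354s−2088 = (−(1167051/318010)s−1390869/159005)(−(318010/5329)s+1272040/5329) + (0)
Last nonzero remainder: −(318010/5329)s+1272040/5329. Dividing through by −318010/5329 gives the monic gcd s−4.
Cancel s−4 from numerator and denominator to get the reduced form.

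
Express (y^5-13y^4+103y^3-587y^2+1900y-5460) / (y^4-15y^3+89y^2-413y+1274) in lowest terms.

(y^2-5y+30)/(y-7)

By polynomial division,
  y^5-13y^4+103y^3-587y^2+1900y-5460 = (y+2)(y^4-15y^3+89y^2-413y+1274) + (44y^3-352y^2+1452y-8008)
  y^4-15y^3+89y^2-413y+1274 = ((1/44)y-7/44)(44y^3-352y^2+1452y-8008) + (0)
Last nonzero remainder: 44y^3-352y^2+1452y-8008. Dividing through by 44 gives the monic gcd y^3-8y^2+33y-182.
Cancel y^3-8y^2+33y-182 from numerator and denominator to get the reduced form.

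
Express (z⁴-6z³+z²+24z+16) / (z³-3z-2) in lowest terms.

(z²-8z+16)/(z-2)

Repeated division with remainder:
  z⁴-6z³+z²+24z+16 = (z-6)(z³-3z-2) + (4z²+8z+4)
  z³-3z-2 = ((1/4)z-1/2)(4z²+8z+4) + (0)
Last nonzero remainder: 4z²+8z+4. Dividing through by 4 gives the monic gcd z²+2z+1.
Cancel z²+2z+1 from numerator and denominator to get the reduced form.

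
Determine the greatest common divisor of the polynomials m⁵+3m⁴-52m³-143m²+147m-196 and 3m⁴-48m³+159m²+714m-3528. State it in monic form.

m²-3m-28

By polynomial division,
  m⁵+3m⁴-52m³-143m²+147m-196 = ((1/3)m+19/3)(3m⁴-48m³+159m²+714m-3528) + (199m³-1388m²-3199m+22148)
  3m⁴-48m³+159m²+714m-3528 = ((3/199)m-5388/39601)(199m³-1388m²-3199m+22148) + ((727818/39601)m²-(2183454/39601)m-20378904/39601)
  199m³-1388m²-3199m+22148 = ((7880599/727818)m-4474913/103974)((727818/39601)m²-(2183454/39601)m-20378904/39601) + (0)
Last nonzero remainder: (727818/39601)m²-(2183454/39601)m-20378904/39601. Dividing through by 727818/39601 gives the monic gcd m²-3m-28.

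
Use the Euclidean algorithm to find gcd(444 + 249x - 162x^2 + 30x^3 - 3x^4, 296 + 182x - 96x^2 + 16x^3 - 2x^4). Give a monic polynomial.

-4 - 3x + x^2

Euclidean algorithm in ℚ[x]:
  -3x^4 + 30x^3 - 162x^2 + 249x + 444 = (3/2)(-2x^4 + 16x^3 - 96x^2 + 182x + 296) + (6x^3 - 18x^2 - 24x)
  -2x^4 + 16x^3 - 96x^2 + 182x + 296 = (-(1/3)x + 5/3)(6x^3 - 18x^2 - 24x) + (-74x^2 + 222x + 296)
  6x^3 - 18x^2 - 24x = (-(3/37)x)(-74x^2 + 222x + 296) + (0)
Last nonzero remainder: -74x^2 + 222x + 296. Dividing through by -74 gives the monic gcd x^2 - 3x - 4.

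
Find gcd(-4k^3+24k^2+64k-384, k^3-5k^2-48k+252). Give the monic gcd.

k-6

By polynomial division,
  -4k^3+24k^2+64k-384 = (-4)(k^3-5k^2-48k+252) + (4k^2-128k+624)
  k^3-5k^2-48k+252 = ((1/4)k+27/4)(4k^2-128k+624) + (660k-3960)
  4k^2-128k+624 = ((1/165)k-26/165)(660k-3960) + (0)
Last nonzero remainder: 660k-3960. Dividing through by 660 gives the monic gcd k-6.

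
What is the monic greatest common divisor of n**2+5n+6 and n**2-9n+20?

1

By polynomial division,
  n**2+5n+6 = (n**2-9n+20) + (14n-14)
  n**2-9n+20 = ((1/14)n-4/7)(14n-14) + (12)
  14n-14 = ((7/6)n-7/6)(12) + (0)
The last nonzero remainder is the constant 12, so the polynomials are coprime and gcd = 1.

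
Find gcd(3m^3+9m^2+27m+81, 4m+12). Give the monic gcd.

m+3

Apply the Euclidean algorithm:
  3m^3+9m^2+27m+81 = ((3/4)m^2+27/4)(4m+12) + (0)
Last nonzero remainder: 4m+12. Dividing through by 4 gives the monic gcd m+3.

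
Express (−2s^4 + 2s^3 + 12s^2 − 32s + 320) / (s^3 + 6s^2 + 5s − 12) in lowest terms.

Apply the Euclidean algorithm:
  −2s^4 + 2s^3 + 12s^2 − 32s + 320 = (−2s + 14)(s^3 + 6s^2 + 5s − 12) + (−62s^2 − 126s + 488)
  s^3 + 6s^2 + 5s − 12 = (−(1/62)s − 123/1922)(−62s^2 − 126s + 488) + ((4620/961)s + 18480/961)
  −62s^2 − 126s + 488 = (−(29791/2310)s + 58621/2310)((4620/961)s + 18480/961) + (0)
Last nonzero remainder: (4620/961)s + 18480/961. Dividing through by 4620/961 gives the monic gcd s + 4.
Cancel s + 4 from numerator and denominator to get the reduced form.

(−2s^3 + 10s^2 − 28s + 80)/(s^2 + 2s − 3)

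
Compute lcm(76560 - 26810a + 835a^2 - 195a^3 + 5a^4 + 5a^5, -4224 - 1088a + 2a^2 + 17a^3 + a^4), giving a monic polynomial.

Apply the Euclidean algorithm:
  5a^5 + 5a^4 - 195a^3 + 835a^2 - 26810a + 76560 = (5a - 80)(a^4 + 17a^3 + 2a^2 - 1088a - 4224) + (1155a^3 + 6435a^2 - 92730a - 261360)
  a^4 + 17a^3 + 2a^2 - 1088a - 4224 = ((1/1155)a + 16/1617)(1155a^3 + 6435a^2 - 92730a - 261360) + ((912/49)a^2 + (2736/49)a - 80256/49)
  1155a^3 + 6435a^2 - 92730a - 261360 = ((18865/304)a + 24255/152)((912/49)a^2 + (2736/49)a - 80256/49) + (0)
Last nonzero remainder: (912/49)a^2 + (2736/49)a - 80256/49. Dividing through by 912/49 gives the monic gcd a^2 + 3a - 88.
Then lcm(f, g) = f·g / gcd(f, g); expanding and making the result monic gives the answer.

734976 - 43008a - 51740a^2 - 4896a^3 - 331a^4 + 23a^5 + 15a^6 + a^7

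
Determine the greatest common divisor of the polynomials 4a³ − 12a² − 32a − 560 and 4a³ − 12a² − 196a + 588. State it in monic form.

Euclidean algorithm in ℚ[a]:
  4a³ − 12a² − 32a − 560 = (4a³ − 12a² − 196a + 588) + (164a − 1148)
  4a³ − 12a² − 196a + 588 = ((1/41)a² + (4/41)a − 21/41)(164a − 1148) + (0)
Last nonzero remainder: 164a − 1148. Dividing through by 164 gives the monic gcd a − 7.

a − 7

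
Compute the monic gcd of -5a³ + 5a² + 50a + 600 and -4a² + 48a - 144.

Euclidean algorithm in ℚ[a]:
  -5a³ + 5a² + 50a + 600 = ((5/4)a + 55/4)(-4a² + 48a - 144) + (-430a + 2580)
  -4a² + 48a - 144 = ((2/215)a - 12/215)(-430a + 2580) + (0)
Last nonzero remainder: -430a + 2580. Dividing through by -430 gives the monic gcd a - 6.

a - 6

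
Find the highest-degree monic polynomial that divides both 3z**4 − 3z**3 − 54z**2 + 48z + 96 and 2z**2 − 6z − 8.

Apply the Euclidean algorithm:
  3z**4 − 3z**3 − 54z**2 + 48z + 96 = ((3/2)z**2 + 3z − 12)(2z**2 − 6z − 8) + (0)
Last nonzero remainder: 2z**2 − 6z − 8. Dividing through by 2 gives the monic gcd z**2 − 3z − 4.

z**2 − 3z − 4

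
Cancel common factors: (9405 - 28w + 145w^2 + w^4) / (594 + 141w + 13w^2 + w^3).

(95 - 7w + w^2)/(6 + w)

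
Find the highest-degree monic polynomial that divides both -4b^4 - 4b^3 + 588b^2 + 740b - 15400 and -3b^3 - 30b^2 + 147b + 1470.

b^2 + 17b + 70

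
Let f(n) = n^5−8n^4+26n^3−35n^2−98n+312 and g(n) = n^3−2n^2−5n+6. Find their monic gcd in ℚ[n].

n^2−n−6

By polynomial division,
  n^5−8n^4+26n^3−35n^2−98n+312 = (n^2−6n+19)(n^3−2n^2−5n+6) + (−33n^2+33n+198)
  n^3−2n^2−5n+6 = (−(1/33)n+1/33)(−33n^2+33n+198) + (0)
Last nonzero remainder: −33n^2+33n+198. Dividing through by −33 gives the monic gcd n^2−n−6.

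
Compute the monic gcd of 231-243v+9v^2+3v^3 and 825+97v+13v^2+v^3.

11+v

Repeated division with remainder:
  3v^3+9v^2-243v+231 = (3)(v^3+13v^2+97v+825) + (-30v^2-534v-2244)
  v^3+13v^2+97v+825 = (-(1/30)v+4/25)(-30v^2-534v-2244) + ((2691/25)v+29601/25)
  -30v^2-534v-2244 = (-(250/897)v-1700/897)((2691/25)v+29601/25) + (0)
Last nonzero remainder: (2691/25)v+29601/25. Dividing through by 2691/25 gives the monic gcd v+11.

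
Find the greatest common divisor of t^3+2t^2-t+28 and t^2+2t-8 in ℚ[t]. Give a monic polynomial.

Apply the Euclidean algorithm:
  t^3+2t^2-t+28 = (t)(t^2+2t-8) + (7t+28)
  t^2+2t-8 = ((1/7)t-2/7)(7t+28) + (0)
Last nonzero remainder: 7t+28. Dividing through by 7 gives the monic gcd t+4.

t+4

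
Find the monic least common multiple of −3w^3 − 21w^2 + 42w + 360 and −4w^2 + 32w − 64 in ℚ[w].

w^4 + 3w^3 − 42w^2 − 64w + 480

By polynomial division,
  −3w^3 − 21w^2 + 42w + 360 = ((3/4)w + 45/4)(−4w^2 + 32w − 64) + (−270w + 1080)
  −4w^2 + 32w − 64 = ((2/135)w − 8/135)(−270w + 1080) + (0)
Last nonzero remainder: −270w + 1080. Dividing through by −270 gives the monic gcd w − 4.
Then lcm(f, g) = f·g / gcd(f, g); expanding and making the result monic gives the answer.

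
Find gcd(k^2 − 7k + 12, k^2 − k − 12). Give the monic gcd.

k − 4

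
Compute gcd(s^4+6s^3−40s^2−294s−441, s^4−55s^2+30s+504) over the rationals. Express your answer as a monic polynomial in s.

s^2+10s+21

Apply the Euclidean algorithm:
  s^4+6s^3−40s^2−294s−441 = (s^4−55s^2+30s+504) + (6s^3+15s^2−324s−945)
  s^4−55s^2+30s+504 = ((1/6)s−5/12)(6s^3+15s^2−324s−945) + ((21/4)s^2+(105/2)s+441/4)
  6s^3+15s^2−324s−945 = ((8/7)s−60/7)((21/4)s^2+(105/2)s+441/4) + (0)
Last nonzero remainder: (21/4)s^2+(105/2)s+441/4. Dividing through by 21/4 gives the monic gcd s^2+10s+21.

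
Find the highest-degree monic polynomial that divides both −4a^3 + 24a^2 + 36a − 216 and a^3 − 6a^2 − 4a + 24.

a − 6

Repeated division with remainder:
  −4a^3 + 24a^2 + 36a − 216 = (−4)(a^3 − 6a^2 − 4a + 24) + (20a − 120)
  a^3 − 6a^2 − 4a + 24 = ((1/20)a^2 − 1/5)(20a − 120) + (0)
Last nonzero remainder: 20a − 120. Dividing through by 20 gives the monic gcd a − 6.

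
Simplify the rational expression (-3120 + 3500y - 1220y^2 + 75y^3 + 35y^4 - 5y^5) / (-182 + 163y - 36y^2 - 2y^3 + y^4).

(120 - 10y - 5y^2)/(7 + y)

Apply the Euclidean algorithm:
  -5y^5 + 35y^4 + 75y^3 - 1220y^2 + 3500y - 3120 = (-5y + 25)(y^4 - 2y^3 - 36y^2 + 163y - 182) + (-55y^3 + 495y^2 - 1485y + 1430)
  y^4 - 2y^3 - 36y^2 + 163y - 182 = (-(1/55)y - 7/55)(-55y^3 + 495y^2 - 1485y + 1430) + (0)
Last nonzero remainder: -55y^3 + 495y^2 - 1485y + 1430. Dividing through by -55 gives the monic gcd y^3 - 9y^2 + 27y - 26.
Cancel y^3 - 9y^2 + 27y - 26 from numerator and denominator to get the reduced form.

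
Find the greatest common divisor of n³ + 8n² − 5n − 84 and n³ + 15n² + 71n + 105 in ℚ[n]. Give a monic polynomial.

n + 7

Repeated division with remainder:
  n³ + 8n² − 5n − 84 = (n³ + 15n² + 71n + 105) + (−7n² − 76n − 189)
  n³ + 15n² + 71n + 105 = (−(1/7)n − 29/49)(−7n² − 76n − 189) + (−(48/49)n − 48/7)
  −7n² − 76n − 189 = ((343/48)n + 441/16)(−(48/49)n − 48/7) + (0)
Last nonzero remainder: −(48/49)n − 48/7. Dividing through by −48/49 gives the monic gcd n + 7.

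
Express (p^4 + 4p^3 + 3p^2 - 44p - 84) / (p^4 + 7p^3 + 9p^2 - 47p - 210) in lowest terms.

By polynomial division,
  p^4 + 4p^3 + 3p^2 - 44p - 84 = (p^4 + 7p^3 + 9p^2 - 47p - 210) + (-3p^3 - 6p^2 + 3p + 126)
  p^4 + 7p^3 + 9p^2 - 47p - 210 = (-(1/3)p - 5/3)(-3p^3 - 6p^2 + 3p + 126) + (0)
Last nonzero remainder: -3p^3 - 6p^2 + 3p + 126. Dividing through by -3 gives the monic gcd p^3 + 2p^2 - p - 42.
Cancel p^3 + 2p^2 - p - 42 from numerator and denominator to get the reduced form.

(p + 2)/(p + 5)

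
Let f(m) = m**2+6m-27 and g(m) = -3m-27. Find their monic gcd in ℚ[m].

m+9

Euclidean algorithm in ℚ[m]:
  m**2+6m-27 = (-(1/3)m+1)(-3m-27) + (0)
Last nonzero remainder: -3m-27. Dividing through by -3 gives the monic gcd m+9.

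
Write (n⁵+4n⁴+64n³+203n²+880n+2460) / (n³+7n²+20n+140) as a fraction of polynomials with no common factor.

(n³+4n²+44n+123)/(n+7)

Apply the Euclidean algorithm:
  n⁵+4n⁴+64n³+203n²+880n+2460 = (n²-3n+65)(n³+7n²+20n+140) + (-332n²-6640)
  n³+7n²+20n+140 = (-(1/332)n-7/332)(-332n²-6640) + (0)
Last nonzero remainder: -332n²-6640. Dividing through by -332 gives the monic gcd n²+20.
Cancel n²+20 from numerator and denominator to get the reduced form.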